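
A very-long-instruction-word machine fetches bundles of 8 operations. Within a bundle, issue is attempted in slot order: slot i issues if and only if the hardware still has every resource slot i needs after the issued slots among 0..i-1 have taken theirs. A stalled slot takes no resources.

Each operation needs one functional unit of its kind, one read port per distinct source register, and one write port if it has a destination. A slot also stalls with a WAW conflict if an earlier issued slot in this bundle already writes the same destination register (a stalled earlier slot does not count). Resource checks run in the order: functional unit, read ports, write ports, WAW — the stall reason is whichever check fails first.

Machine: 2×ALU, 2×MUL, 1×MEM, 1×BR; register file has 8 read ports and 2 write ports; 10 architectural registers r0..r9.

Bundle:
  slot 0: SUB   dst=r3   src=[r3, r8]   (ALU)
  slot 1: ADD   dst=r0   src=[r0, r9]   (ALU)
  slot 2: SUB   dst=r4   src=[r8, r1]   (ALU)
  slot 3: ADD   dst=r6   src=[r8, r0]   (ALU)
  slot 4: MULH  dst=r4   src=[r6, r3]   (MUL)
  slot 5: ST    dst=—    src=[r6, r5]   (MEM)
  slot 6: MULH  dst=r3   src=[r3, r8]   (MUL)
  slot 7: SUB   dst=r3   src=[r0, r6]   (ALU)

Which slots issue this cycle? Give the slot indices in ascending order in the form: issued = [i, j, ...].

issued = [0, 1, 5]

[0] ALU needs rd=2 wr=1: ok; after: ALU=1 MUL=2 MEM=1 BR=1, R=6, W=1
[1] ALU needs rd=2 wr=1: ok; after: ALU=0 MUL=2 MEM=1 BR=1, R=4, W=0
[2] ALU needs rd=2 wr=1: FU; after: ALU=0 MUL=2 MEM=1 BR=1, R=4, W=0
[3] ALU needs rd=2 wr=1: FU; after: ALU=0 MUL=2 MEM=1 BR=1, R=4, W=0
[4] MUL needs rd=2 wr=1: WR_PORT; after: ALU=0 MUL=2 MEM=1 BR=1, R=4, W=0
[5] MEM needs rd=2 wr=0: ok; after: ALU=0 MUL=2 MEM=0 BR=1, R=2, W=0
[6] MUL needs rd=2 wr=1: WR_PORT; after: ALU=0 MUL=2 MEM=0 BR=1, R=2, W=0
[7] ALU needs rd=2 wr=1: FU; after: ALU=0 MUL=2 MEM=0 BR=1, R=2, W=0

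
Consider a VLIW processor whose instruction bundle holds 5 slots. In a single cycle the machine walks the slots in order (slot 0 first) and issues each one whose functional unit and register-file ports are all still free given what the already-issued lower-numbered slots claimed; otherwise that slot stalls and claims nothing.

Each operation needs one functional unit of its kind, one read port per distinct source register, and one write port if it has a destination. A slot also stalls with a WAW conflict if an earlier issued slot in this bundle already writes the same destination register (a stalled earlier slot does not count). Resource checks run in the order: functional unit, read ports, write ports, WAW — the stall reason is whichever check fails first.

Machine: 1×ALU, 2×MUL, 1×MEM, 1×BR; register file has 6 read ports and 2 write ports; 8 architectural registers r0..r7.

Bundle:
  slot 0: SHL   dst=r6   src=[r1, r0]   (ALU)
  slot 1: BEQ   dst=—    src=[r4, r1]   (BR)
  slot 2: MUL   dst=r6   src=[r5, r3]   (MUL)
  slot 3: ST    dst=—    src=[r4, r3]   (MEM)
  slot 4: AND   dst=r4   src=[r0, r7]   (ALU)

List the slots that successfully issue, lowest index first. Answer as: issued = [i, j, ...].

issued = [0, 1, 3]

  0. ALU→r6 ⇒ go  {0A/2Mu/1Ld/1B | 4r 1w}
  1. BR ⇒ go  {0A/2Mu/1Ld/0B | 2r 1w}
  2. MUL→r6 ⇒ no(WAW)  {0A/2Mu/1Ld/0B | 2r 1w}
  3. MEM ⇒ go  {0A/2Mu/0Ld/0B | 0r 1w}
  4. ALU→r4 ⇒ no(FU)  {0A/2Mu/0Ld/0B | 0r 1w}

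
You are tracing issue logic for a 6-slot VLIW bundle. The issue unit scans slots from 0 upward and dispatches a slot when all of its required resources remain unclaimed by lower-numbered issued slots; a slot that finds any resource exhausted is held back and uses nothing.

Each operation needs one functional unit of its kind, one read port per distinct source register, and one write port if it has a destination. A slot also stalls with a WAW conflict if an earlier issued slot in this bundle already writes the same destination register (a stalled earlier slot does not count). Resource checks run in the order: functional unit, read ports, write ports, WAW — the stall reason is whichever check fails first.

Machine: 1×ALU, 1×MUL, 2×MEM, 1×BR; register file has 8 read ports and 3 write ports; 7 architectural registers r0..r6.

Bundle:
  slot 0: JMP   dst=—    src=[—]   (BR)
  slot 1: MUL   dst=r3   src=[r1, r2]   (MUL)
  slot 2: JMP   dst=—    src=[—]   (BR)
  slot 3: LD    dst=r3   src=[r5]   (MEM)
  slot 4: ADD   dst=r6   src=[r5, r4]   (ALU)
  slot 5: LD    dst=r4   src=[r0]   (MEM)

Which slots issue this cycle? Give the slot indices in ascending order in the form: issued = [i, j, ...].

slot 0 (BR): ISSUE — free A1,Mu1,Ld2,B0 rp8 wp3
slot 1 (MUL): ISSUE — free A1,Mu0,Ld2,B0 rp6 wp2
slot 2 (BR): stall FU — free A1,Mu0,Ld2,B0 rp6 wp2
slot 3 (MEM): stall WAW — free A1,Mu0,Ld2,B0 rp6 wp2
slot 4 (ALU): ISSUE — free A0,Mu0,Ld2,B0 rp4 wp1
slot 5 (MEM): ISSUE — free A0,Mu0,Ld1,B0 rp3 wp0

issued = [0, 1, 4, 5]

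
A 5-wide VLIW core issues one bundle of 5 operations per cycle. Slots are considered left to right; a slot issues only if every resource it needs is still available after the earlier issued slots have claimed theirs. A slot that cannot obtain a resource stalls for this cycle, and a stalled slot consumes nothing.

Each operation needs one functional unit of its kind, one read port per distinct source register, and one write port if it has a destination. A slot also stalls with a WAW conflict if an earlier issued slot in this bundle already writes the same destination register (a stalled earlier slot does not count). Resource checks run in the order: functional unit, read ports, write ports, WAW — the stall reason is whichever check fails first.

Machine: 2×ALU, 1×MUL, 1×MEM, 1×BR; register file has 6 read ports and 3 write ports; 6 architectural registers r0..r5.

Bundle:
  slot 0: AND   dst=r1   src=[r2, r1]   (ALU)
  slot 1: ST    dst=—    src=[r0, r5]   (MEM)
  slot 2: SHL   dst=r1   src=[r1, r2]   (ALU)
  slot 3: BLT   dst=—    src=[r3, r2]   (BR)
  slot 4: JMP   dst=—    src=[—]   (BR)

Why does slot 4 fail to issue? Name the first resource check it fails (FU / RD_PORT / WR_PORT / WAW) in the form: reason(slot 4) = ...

#0 ALU src=r2,r1 dispatched  <A:1 Mu:1 Ld:1 B:1 rd:4 wr:2>
#1 MEM src=r0,r5 dispatched  <A:1 Mu:1 Ld:0 B:1 rd:2 wr:2>
#2 ALU src=r1,r2 held:WAW  <A:1 Mu:1 Ld:0 B:1 rd:2 wr:2>
#3 BR src=r3,r2 dispatched  <A:1 Mu:1 Ld:0 B:0 rd:0 wr:2>
#4 BR src=- held:FU  <A:1 Mu:1 Ld:0 B:0 rd:0 wr:2>

reason(slot 4) = FU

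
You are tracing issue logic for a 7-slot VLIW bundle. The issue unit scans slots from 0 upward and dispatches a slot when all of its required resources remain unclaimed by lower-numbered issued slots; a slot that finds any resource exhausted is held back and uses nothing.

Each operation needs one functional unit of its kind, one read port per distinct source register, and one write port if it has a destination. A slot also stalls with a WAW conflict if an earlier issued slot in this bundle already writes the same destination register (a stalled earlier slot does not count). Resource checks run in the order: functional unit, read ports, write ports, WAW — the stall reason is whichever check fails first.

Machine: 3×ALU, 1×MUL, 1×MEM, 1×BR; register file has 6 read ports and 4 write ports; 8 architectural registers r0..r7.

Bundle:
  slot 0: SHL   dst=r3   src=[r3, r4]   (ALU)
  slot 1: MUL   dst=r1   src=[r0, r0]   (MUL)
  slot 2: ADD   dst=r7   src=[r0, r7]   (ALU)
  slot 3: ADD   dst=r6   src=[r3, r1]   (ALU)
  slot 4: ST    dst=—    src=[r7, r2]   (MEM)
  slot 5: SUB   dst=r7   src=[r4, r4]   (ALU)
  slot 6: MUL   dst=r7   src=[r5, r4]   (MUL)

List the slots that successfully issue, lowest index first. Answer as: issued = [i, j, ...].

  0. ALU→r3 ⇒ go  {2A/1Mu/1Ld/1B | 4r 3w}
  1. MUL→r1 ⇒ go  {2A/0Mu/1Ld/1B | 3r 2w}
  2. ALU→r7 ⇒ go  {1A/0Mu/1Ld/1B | 1r 1w}
  3. ALU→r6 ⇒ no(RD_PORT)  {1A/0Mu/1Ld/1B | 1r 1w}
  4. MEM ⇒ no(RD_PORT)  {1A/0Mu/1Ld/1B | 1r 1w}
  5. ALU→r7 ⇒ no(WAW)  {1A/0Mu/1Ld/1B | 1r 1w}
  6. MUL→r7 ⇒ no(FU)  {1A/0Mu/1Ld/1B | 1r 1w}

issued = [0, 1, 2]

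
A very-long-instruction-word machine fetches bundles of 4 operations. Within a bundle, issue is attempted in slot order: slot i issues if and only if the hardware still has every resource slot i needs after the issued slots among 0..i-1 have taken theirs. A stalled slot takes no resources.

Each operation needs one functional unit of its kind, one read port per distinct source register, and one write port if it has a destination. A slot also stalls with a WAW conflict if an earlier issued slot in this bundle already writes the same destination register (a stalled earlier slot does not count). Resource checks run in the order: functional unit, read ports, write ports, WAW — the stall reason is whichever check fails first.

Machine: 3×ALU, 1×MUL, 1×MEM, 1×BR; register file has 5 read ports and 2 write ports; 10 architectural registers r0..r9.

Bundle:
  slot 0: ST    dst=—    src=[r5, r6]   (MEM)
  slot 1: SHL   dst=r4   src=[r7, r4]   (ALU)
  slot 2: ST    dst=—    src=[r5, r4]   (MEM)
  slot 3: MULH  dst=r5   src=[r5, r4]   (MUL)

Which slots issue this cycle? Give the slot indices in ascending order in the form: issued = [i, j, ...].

issued = [0, 1]

#0 MEM src=r5,r6 dispatched  <A:3 Mu:1 Ld:0 B:1 rd:3 wr:2>
#1 ALU src=r7,r4 dispatched  <A:2 Mu:1 Ld:0 B:1 rd:1 wr:1>
#2 MEM src=r5,r4 held:FU  <A:2 Mu:1 Ld:0 B:1 rd:1 wr:1>
#3 MUL src=r5,r4 held:RD_PORT  <A:2 Mu:1 Ld:0 B:1 rd:1 wr:1>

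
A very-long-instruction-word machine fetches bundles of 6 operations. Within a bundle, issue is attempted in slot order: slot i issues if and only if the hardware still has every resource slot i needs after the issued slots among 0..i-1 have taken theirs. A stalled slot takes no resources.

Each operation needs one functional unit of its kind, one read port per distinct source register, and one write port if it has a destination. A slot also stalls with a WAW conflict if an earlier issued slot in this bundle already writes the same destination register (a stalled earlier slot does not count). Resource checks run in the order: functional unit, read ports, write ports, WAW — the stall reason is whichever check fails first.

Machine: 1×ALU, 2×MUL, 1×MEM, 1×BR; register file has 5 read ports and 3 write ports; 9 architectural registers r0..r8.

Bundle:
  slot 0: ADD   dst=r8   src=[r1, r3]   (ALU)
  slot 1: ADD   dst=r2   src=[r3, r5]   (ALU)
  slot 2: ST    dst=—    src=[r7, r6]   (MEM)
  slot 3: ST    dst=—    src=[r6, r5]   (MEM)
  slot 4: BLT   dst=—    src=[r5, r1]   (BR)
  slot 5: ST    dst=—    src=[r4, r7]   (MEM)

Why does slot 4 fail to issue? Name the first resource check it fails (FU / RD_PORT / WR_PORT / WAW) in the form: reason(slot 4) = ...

reason(slot 4) = RD_PORT

#0 ALU src=r1,r3 dispatched  <A:0 Mu:2 Ld:1 B:1 rd:3 wr:2>
#1 ALU src=r3,r5 held:FU  <A:0 Mu:2 Ld:1 B:1 rd:3 wr:2>
#2 MEM src=r7,r6 dispatched  <A:0 Mu:2 Ld:0 B:1 rd:1 wr:2>
#3 MEM src=r6,r5 held:FU  <A:0 Mu:2 Ld:0 B:1 rd:1 wr:2>
#4 BR src=r5,r1 held:RD_PORT  <A:0 Mu:2 Ld:0 B:1 rd:1 wr:2>
#5 MEM src=r4,r7 held:FU  <A:0 Mu:2 Ld:0 B:1 rd:1 wr:2>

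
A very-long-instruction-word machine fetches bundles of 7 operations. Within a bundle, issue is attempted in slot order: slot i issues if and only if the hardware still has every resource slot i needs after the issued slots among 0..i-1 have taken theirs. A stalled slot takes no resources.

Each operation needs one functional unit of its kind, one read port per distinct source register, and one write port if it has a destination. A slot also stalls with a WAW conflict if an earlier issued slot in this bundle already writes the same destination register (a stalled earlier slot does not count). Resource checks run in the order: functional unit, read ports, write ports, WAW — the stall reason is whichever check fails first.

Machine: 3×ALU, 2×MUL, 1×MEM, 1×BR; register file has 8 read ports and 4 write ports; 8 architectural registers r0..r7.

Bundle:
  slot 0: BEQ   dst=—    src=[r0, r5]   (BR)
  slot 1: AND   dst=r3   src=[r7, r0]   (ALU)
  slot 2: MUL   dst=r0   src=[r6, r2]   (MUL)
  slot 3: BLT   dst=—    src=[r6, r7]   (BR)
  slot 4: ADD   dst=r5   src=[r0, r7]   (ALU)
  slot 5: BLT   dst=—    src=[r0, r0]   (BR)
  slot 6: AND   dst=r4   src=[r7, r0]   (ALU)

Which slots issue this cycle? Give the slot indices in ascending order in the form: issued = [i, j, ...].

issued = [0, 1, 2, 4]

  0. BR ⇒ go  {3A/2Mu/1Ld/0B | 6r 4w}
  1. ALU→r3 ⇒ go  {2A/2Mu/1Ld/0B | 4r 3w}
  2. MUL→r0 ⇒ go  {2A/1Mu/1Ld/0B | 2r 2w}
  3. BR ⇒ no(FU)  {2A/1Mu/1Ld/0B | 2r 2w}
  4. ALU→r5 ⇒ go  {1A/1Mu/1Ld/0B | 0r 1w}
  5. BR ⇒ no(FU)  {1A/1Mu/1Ld/0B | 0r 1w}
  6. ALU→r4 ⇒ no(RD_PORT)  {1A/1Mu/1Ld/0B | 0r 1w}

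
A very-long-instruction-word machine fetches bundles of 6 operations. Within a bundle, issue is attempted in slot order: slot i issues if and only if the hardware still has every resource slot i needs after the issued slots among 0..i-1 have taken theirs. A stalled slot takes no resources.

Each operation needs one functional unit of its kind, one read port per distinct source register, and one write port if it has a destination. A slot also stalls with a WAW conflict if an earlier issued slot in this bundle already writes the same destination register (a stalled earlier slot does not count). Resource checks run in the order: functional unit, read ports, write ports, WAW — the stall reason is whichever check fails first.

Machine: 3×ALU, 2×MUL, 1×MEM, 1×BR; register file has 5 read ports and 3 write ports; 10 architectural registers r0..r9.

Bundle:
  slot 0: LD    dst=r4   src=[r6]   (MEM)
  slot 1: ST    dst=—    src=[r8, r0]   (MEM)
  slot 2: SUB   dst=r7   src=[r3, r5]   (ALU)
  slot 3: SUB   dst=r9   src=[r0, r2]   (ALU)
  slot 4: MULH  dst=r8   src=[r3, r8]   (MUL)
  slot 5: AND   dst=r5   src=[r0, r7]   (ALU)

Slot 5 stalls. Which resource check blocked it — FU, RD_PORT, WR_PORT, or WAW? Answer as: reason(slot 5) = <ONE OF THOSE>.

(0) want 1×MEM +1rd +1wr — yes → AL3|MU2|ME0|BR1|rd4|wr2
(1) want 1×MEM +2rd +0wr — FU → AL3|MU2|ME0|BR1|rd4|wr2
(2) want 1×ALU +2rd +1wr — yes → AL2|MU2|ME0|BR1|rd2|wr1
(3) want 1×ALU +2rd +1wr — yes → AL1|MU2|ME0|BR1|rd0|wr0
(4) want 1×MUL +2rd +1wr — RD_PORT → AL1|MU2|ME0|BR1|rd0|wr0
(5) want 1×ALU +2rd +1wr — RD_PORT → AL1|MU2|ME0|BR1|rd0|wr0

reason(slot 5) = RD_PORT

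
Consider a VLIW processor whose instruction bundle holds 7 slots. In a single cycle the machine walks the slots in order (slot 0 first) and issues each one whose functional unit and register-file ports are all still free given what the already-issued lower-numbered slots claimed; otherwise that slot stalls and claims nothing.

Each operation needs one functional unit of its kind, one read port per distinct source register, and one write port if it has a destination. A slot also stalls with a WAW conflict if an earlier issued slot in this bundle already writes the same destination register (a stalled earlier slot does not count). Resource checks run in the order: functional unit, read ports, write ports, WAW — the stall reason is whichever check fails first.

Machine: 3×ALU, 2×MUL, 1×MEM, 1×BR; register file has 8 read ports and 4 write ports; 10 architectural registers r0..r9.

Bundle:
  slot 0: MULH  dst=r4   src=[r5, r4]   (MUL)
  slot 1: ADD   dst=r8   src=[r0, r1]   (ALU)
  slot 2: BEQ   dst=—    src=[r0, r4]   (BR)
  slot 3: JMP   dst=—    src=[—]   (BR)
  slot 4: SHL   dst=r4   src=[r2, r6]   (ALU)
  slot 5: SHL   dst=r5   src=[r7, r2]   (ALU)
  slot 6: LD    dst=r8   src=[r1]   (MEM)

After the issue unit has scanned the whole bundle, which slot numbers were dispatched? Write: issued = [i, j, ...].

#0 MUL src=r5,r4 dispatched  <A:3 Mu:1 Ld:1 B:1 rd:6 wr:3>
#1 ALU src=r0,r1 dispatched  <A:2 Mu:1 Ld:1 B:1 rd:4 wr:2>
#2 BR src=r0,r4 dispatched  <A:2 Mu:1 Ld:1 B:0 rd:2 wr:2>
#3 BR src=- held:FU  <A:2 Mu:1 Ld:1 B:0 rd:2 wr:2>
#4 ALU src=r2,r6 held:WAW  <A:2 Mu:1 Ld:1 B:0 rd:2 wr:2>
#5 ALU src=r7,r2 dispatched  <A:1 Mu:1 Ld:1 B:0 rd:0 wr:1>
#6 MEM src=r1 held:RD_PORT  <A:1 Mu:1 Ld:1 B:0 rd:0 wr:1>

issued = [0, 1, 2, 5]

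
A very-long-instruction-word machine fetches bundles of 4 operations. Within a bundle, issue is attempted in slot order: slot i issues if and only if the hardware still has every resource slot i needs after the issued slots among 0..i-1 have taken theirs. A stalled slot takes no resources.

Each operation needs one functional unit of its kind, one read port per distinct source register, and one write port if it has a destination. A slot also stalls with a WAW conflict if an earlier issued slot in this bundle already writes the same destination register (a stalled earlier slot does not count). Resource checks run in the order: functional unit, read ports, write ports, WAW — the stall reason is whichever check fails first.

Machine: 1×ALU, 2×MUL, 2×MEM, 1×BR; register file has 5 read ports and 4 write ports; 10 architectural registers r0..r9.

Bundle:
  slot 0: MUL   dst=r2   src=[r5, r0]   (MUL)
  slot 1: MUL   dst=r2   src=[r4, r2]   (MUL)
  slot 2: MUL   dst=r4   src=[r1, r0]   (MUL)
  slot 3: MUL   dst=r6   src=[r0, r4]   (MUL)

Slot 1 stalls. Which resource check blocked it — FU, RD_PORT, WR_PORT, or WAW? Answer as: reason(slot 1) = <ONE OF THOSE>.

(0) want 1×MUL +2rd +1wr — yes → AL1|MU1|ME2|BR1|rd3|wr3
(1) want 1×MUL +2rd +1wr — WAW → AL1|MU1|ME2|BR1|rd3|wr3
(2) want 1×MUL +2rd +1wr — yes → AL1|MU0|ME2|BR1|rd1|wr2
(3) want 1×MUL +2rd +1wr — FU → AL1|MU0|ME2|BR1|rd1|wr2

reason(slot 1) = WAW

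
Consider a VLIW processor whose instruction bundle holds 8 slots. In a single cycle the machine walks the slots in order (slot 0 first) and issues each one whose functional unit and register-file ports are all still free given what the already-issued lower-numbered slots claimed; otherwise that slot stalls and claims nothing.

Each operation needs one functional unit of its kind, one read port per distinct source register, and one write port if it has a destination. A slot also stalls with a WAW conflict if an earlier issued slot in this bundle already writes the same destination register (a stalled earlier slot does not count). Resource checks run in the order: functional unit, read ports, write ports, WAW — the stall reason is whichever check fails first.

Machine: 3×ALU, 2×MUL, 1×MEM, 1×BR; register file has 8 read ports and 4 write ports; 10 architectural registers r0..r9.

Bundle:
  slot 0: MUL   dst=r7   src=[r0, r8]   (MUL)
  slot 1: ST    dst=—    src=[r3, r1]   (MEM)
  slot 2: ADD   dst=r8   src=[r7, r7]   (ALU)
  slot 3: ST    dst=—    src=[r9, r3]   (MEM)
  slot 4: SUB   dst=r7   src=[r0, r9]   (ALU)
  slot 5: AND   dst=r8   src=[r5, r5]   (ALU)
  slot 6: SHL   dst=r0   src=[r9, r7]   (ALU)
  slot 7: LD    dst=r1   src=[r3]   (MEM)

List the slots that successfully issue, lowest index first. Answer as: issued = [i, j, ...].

issued = [0, 1, 2, 6]

slot 0 (MUL): ISSUE — free A3,Mu1,Ld1,B1 rp6 wp3
slot 1 (MEM): ISSUE — free A3,Mu1,Ld0,B1 rp4 wp3
slot 2 (ALU): ISSUE — free A2,Mu1,Ld0,B1 rp3 wp2
slot 3 (MEM): stall FU — free A2,Mu1,Ld0,B1 rp3 wp2
slot 4 (ALU): stall WAW — free A2,Mu1,Ld0,B1 rp3 wp2
slot 5 (ALU): stall WAW — free A2,Mu1,Ld0,B1 rp3 wp2
slot 6 (ALU): ISSUE — free A1,Mu1,Ld0,B1 rp1 wp1
slot 7 (MEM): stall FU — free A1,Mu1,Ld0,B1 rp1 wp1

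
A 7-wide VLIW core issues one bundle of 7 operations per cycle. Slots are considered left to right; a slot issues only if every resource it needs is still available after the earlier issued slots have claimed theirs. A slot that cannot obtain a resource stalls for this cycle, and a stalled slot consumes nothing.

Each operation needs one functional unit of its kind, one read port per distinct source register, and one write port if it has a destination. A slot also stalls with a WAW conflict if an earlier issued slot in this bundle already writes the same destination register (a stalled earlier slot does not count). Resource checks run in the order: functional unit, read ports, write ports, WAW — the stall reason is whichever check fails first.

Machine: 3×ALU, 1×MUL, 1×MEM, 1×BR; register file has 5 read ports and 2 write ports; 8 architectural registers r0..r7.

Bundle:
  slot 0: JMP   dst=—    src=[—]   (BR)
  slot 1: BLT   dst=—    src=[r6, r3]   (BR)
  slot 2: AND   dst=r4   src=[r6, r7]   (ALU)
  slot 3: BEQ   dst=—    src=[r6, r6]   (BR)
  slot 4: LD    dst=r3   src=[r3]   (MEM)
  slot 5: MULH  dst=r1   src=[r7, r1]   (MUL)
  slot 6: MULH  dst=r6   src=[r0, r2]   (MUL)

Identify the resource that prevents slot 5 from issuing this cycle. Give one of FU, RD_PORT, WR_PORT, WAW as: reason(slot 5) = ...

slot 0 (BR): ISSUE — free A3,Mu1,Ld1,B0 rp5 wp2
slot 1 (BR): stall FU — free A3,Mu1,Ld1,B0 rp5 wp2
slot 2 (ALU): ISSUE — free A2,Mu1,Ld1,B0 rp3 wp1
slot 3 (BR): stall FU — free A2,Mu1,Ld1,B0 rp3 wp1
slot 4 (MEM): ISSUE — free A2,Mu1,Ld0,B0 rp2 wp0
slot 5 (MUL): stall WR_PORT — free A2,Mu1,Ld0,B0 rp2 wp0
slot 6 (MUL): stall WR_PORT — free A2,Mu1,Ld0,B0 rp2 wp0

reason(slot 5) = WR_PORT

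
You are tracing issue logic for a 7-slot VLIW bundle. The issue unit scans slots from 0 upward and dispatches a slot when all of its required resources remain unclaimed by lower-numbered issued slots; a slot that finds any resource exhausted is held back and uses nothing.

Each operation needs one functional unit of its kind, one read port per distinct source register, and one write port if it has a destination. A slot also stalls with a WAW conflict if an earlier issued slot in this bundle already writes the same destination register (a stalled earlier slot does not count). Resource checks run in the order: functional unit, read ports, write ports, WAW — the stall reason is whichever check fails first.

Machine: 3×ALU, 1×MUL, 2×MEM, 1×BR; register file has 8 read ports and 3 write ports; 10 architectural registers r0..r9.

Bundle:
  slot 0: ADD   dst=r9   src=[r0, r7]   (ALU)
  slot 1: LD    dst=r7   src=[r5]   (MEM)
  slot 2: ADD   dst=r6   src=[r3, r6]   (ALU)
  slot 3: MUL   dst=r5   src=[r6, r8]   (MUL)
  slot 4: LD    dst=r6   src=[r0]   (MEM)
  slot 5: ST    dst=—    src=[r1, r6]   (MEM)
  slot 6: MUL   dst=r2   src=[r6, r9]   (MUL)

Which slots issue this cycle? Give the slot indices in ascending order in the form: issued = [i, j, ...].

issued = [0, 1, 2, 5]

#0 ALU src=r0,r7 dispatched  <A:2 Mu:1 Ld:2 B:1 rd:6 wr:2>
#1 MEM src=r5 dispatched  <A:2 Mu:1 Ld:1 B:1 rd:5 wr:1>
#2 ALU src=r3,r6 dispatched  <A:1 Mu:1 Ld:1 B:1 rd:3 wr:0>
#3 MUL src=r6,r8 held:WR_PORT  <A:1 Mu:1 Ld:1 B:1 rd:3 wr:0>
#4 MEM src=r0 held:WR_PORT  <A:1 Mu:1 Ld:1 B:1 rd:3 wr:0>
#5 MEM src=r1,r6 dispatched  <A:1 Mu:1 Ld:0 B:1 rd:1 wr:0>
#6 MUL src=r6,r9 held:RD_PORT  <A:1 Mu:1 Ld:0 B:1 rd:1 wr:0>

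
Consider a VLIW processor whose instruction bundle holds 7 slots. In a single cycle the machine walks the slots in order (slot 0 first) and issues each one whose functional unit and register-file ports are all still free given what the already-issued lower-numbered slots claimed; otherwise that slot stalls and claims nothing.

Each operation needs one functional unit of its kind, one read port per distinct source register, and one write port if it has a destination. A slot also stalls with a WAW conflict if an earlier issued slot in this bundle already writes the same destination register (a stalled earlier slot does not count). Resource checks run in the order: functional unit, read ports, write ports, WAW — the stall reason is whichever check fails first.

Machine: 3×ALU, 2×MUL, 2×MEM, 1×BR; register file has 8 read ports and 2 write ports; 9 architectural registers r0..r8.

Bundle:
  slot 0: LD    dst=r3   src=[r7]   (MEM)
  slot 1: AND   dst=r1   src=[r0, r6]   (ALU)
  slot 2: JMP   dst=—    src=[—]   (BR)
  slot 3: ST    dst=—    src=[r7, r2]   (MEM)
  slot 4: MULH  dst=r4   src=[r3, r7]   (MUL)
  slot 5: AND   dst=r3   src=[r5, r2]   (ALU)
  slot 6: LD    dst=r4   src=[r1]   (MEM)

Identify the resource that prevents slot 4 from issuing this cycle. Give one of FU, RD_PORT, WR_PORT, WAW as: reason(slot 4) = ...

slot 0 (MEM): ISSUE — free A3,Mu2,Ld1,B1 rp7 wp1
slot 1 (ALU): ISSUE — free A2,Mu2,Ld1,B1 rp5 wp0
slot 2 (BR): ISSUE — free A2,Mu2,Ld1,B0 rp5 wp0
slot 3 (MEM): ISSUE — free A2,Mu2,Ld0,B0 rp3 wp0
slot 4 (MUL): stall WR_PORT — free A2,Mu2,Ld0,B0 rp3 wp0
slot 5 (ALU): stall WR_PORT — free A2,Mu2,Ld0,B0 rp3 wp0
slot 6 (MEM): stall FU — free A2,Mu2,Ld0,B0 rp3 wp0

reason(slot 4) = WR_PORT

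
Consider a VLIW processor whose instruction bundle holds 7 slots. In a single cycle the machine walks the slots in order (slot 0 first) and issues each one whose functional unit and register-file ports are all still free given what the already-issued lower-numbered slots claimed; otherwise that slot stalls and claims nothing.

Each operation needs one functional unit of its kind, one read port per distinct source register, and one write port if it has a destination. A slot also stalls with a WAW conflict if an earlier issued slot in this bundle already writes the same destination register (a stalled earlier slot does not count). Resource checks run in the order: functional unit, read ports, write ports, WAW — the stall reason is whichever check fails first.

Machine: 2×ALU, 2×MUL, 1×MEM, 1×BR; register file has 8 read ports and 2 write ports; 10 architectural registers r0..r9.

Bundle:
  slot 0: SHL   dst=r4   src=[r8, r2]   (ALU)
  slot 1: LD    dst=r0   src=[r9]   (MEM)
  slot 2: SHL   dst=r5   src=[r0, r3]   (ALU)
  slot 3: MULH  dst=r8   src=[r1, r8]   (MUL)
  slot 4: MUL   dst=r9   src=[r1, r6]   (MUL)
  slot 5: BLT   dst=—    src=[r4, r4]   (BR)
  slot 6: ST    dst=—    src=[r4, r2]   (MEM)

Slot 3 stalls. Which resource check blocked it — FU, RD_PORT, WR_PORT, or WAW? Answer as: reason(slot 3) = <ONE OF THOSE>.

reason(slot 3) = WR_PORT

(0) want 1×ALU +2rd +1wr — yes → AL1|MU2|ME1|BR1|rd6|wr1
(1) want 1×MEM +1rd +1wr — yes → AL1|MU2|ME0|BR1|rd5|wr0
(2) want 1×ALU +2rd +1wr — WR_PORT → AL1|MU2|ME0|BR1|rd5|wr0
(3) want 1×MUL +2rd +1wr — WR_PORT → AL1|MU2|ME0|BR1|rd5|wr0
(4) want 1×MUL +2rd +1wr — WR_PORT → AL1|MU2|ME0|BR1|rd5|wr0
(5) want 1×BR +1rd +0wr — yes → AL1|MU2|ME0|BR0|rd4|wr0
(6) want 1×MEM +2rd +0wr — FU → AL1|MU2|ME0|BR0|rd4|wr0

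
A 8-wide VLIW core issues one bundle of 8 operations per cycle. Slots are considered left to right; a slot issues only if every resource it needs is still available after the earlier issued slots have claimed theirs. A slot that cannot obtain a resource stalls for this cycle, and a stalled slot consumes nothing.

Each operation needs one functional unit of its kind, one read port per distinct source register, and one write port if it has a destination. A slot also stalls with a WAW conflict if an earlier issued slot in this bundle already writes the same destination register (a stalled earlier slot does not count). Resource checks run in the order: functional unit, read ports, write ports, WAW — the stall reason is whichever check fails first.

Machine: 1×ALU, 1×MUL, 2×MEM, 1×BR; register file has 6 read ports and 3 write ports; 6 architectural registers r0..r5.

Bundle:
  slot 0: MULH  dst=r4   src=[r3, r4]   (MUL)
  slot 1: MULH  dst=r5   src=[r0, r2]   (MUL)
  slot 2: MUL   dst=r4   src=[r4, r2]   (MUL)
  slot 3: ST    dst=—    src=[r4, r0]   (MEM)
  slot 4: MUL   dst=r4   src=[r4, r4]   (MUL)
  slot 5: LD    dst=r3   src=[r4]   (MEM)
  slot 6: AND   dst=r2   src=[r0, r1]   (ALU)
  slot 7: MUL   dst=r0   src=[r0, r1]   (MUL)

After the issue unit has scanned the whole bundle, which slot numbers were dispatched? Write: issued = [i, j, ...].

issued = [0, 3, 5]

slot 0 (MUL): ISSUE — free A1,Mu0,Ld2,B1 rp4 wp2
slot 1 (MUL): stall FU — free A1,Mu0,Ld2,B1 rp4 wp2
slot 2 (MUL): stall FU — free A1,Mu0,Ld2,B1 rp4 wp2
slot 3 (MEM): ISSUE — free A1,Mu0,Ld1,B1 rp2 wp2
slot 4 (MUL): stall FU — free A1,Mu0,Ld1,B1 rp2 wp2
slot 5 (MEM): ISSUE — free A1,Mu0,Ld0,B1 rp1 wp1
slot 6 (ALU): stall RD_PORT — free A1,Mu0,Ld0,B1 rp1 wp1
slot 7 (MUL): stall FU — free A1,Mu0,Ld0,B1 rp1 wp1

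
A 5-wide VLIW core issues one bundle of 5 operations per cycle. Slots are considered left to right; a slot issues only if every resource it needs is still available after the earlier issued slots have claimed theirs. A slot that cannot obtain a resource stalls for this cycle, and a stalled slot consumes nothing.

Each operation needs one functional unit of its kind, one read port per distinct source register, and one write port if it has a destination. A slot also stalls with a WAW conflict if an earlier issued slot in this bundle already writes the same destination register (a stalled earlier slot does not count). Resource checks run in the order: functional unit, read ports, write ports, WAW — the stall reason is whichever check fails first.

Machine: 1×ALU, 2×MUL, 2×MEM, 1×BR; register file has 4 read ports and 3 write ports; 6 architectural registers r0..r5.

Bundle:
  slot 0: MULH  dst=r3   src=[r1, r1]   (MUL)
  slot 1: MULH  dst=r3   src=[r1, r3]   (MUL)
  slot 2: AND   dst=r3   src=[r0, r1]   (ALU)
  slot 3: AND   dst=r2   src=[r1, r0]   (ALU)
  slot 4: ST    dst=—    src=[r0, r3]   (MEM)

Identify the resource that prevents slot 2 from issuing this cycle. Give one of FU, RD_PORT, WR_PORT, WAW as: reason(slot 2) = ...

reason(slot 2) = WAW

(0) want 1×MUL +1rd +1wr — yes → AL1|MU1|ME2|BR1|rd3|wr2
(1) want 1×MUL +2rd +1wr — WAW → AL1|MU1|ME2|BR1|rd3|wr2
(2) want 1×ALU +2rd +1wr — WAW → AL1|MU1|ME2|BR1|rd3|wr2
(3) want 1×ALU +2rd +1wr — yes → AL0|MU1|ME2|BR1|rd1|wr1
(4) want 1×MEM +2rd +0wr — RD_PORT → AL0|MU1|ME2|BR1|rd1|wr1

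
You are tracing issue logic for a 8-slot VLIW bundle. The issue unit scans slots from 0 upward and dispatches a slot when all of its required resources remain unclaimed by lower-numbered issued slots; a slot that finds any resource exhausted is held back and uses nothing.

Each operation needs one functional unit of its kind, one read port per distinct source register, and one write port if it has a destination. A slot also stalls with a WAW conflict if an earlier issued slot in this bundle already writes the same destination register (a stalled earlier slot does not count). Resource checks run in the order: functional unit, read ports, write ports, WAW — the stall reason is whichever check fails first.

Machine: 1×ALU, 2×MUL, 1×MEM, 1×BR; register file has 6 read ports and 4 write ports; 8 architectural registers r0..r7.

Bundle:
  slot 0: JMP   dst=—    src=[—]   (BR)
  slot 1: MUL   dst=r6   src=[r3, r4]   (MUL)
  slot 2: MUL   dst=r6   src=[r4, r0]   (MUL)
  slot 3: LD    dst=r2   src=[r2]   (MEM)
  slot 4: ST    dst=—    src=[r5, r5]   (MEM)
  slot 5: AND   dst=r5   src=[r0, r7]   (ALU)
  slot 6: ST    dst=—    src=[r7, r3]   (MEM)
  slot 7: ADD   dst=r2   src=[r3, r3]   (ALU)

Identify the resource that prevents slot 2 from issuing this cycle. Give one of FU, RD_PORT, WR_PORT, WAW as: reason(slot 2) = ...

#0 BR src=- dispatched  <A:1 Mu:2 Ld:1 B:0 rd:6 wr:4>
#1 MUL src=r3,r4 dispatched  <A:1 Mu:1 Ld:1 B:0 rd:4 wr:3>
#2 MUL src=r4,r0 held:WAW  <A:1 Mu:1 Ld:1 B:0 rd:4 wr:3>
#3 MEM src=r2 dispatched  <A:1 Mu:1 Ld:0 B:0 rd:3 wr:2>
#4 MEM src=r5,r5 held:FU  <A:1 Mu:1 Ld:0 B:0 rd:3 wr:2>
#5 ALU src=r0,r7 dispatched  <A:0 Mu:1 Ld:0 B:0 rd:1 wr:1>
#6 MEM src=r7,r3 held:FU  <A:0 Mu:1 Ld:0 B:0 rd:1 wr:1>
#7 ALU src=r3,r3 held:FU  <A:0 Mu:1 Ld:0 B:0 rd:1 wr:1>

reason(slot 2) = WAW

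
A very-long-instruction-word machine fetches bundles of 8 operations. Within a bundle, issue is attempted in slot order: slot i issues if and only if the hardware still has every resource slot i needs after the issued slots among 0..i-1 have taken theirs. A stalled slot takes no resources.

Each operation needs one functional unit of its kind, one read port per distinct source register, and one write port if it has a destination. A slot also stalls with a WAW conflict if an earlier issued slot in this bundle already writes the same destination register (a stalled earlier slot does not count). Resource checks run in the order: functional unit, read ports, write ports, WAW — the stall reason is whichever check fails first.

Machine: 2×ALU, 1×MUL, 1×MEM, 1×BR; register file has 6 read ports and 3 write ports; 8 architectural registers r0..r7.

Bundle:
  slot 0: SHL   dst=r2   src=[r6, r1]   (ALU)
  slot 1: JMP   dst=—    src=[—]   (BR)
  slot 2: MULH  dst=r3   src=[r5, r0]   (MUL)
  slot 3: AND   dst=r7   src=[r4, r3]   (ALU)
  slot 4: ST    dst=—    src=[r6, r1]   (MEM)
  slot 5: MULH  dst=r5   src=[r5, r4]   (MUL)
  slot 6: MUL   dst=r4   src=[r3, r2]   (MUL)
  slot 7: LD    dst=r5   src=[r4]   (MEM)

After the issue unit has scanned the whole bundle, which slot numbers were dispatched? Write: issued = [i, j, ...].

issued = [0, 1, 2, 3]

  0. ALU→r2 ⇒ go  {1A/1Mu/1Ld/1B | 4r 2w}
  1. BR ⇒ go  {1A/1Mu/1Ld/0B | 4r 2w}
  2. MUL→r3 ⇒ go  {1A/0Mu/1Ld/0B | 2r 1w}
  3. ALU→r7 ⇒ go  {0A/0Mu/1Ld/0B | 0r 0w}
  4. MEM ⇒ no(RD_PORT)  {0A/0Mu/1Ld/0B | 0r 0w}
  5. MUL→r5 ⇒ no(FU)  {0A/0Mu/1Ld/0B | 0r 0w}
  6. MUL→r4 ⇒ no(FU)  {0A/0Mu/1Ld/0B | 0r 0w}
  7. MEM→r5 ⇒ no(RD_PORT)  {0A/0Mu/1Ld/0B | 0r 0w}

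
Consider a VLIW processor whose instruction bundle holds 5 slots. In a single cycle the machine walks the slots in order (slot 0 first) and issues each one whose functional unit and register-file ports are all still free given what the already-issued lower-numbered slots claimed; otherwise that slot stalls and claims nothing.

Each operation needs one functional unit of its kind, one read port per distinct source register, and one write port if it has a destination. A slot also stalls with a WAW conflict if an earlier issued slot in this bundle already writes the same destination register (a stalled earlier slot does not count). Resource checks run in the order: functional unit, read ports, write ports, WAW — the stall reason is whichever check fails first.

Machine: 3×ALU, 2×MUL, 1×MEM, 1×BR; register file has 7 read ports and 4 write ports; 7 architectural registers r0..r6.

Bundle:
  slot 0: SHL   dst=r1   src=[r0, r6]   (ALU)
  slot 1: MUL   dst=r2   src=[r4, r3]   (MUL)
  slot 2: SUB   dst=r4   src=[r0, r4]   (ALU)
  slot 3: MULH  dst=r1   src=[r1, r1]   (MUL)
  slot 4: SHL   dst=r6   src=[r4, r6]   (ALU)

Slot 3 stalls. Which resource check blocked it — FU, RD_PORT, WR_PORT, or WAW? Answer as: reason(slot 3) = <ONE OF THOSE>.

reason(slot 3) = WAW

(0) want 1×ALU +2rd +1wr — yes → AL2|MU2|ME1|BR1|rd5|wr3
(1) want 1×MUL +2rd +1wr — yes → AL2|MU1|ME1|BR1|rd3|wr2
(2) want 1×ALU +2rd +1wr — yes → AL1|MU1|ME1|BR1|rd1|wr1
(3) want 1×MUL +1rd +1wr — WAW → AL1|MU1|ME1|BR1|rd1|wr1
(4) want 1×ALU +2rd +1wr — RD_PORT → AL1|MU1|ME1|BR1|rd1|wr1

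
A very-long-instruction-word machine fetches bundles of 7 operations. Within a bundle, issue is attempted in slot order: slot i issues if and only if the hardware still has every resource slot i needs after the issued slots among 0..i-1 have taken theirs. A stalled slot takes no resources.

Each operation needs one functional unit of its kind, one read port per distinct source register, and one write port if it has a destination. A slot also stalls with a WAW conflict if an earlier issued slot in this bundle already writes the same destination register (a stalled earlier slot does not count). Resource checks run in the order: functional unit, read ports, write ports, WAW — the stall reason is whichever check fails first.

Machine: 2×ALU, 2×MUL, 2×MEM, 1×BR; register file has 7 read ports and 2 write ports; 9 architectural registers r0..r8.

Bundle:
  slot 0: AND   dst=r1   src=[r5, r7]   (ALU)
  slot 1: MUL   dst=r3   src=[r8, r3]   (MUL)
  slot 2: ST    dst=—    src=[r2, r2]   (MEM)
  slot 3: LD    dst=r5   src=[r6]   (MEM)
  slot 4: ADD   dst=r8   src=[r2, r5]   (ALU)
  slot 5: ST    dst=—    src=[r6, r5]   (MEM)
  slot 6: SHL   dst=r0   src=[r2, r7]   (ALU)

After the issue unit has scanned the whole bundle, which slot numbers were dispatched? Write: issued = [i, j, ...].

  0. ALU→r1 ⇒ go  {1A/2Mu/2Ld/1B | 5r 1w}
  1. MUL→r3 ⇒ go  {1A/1Mu/2Ld/1B | 3r 0w}
  2. MEM ⇒ go  {1A/1Mu/1Ld/1B | 2r 0w}
  3. MEM→r5 ⇒ no(WR_PORT)  {1A/1Mu/1Ld/1B | 2r 0w}
  4. ALU→r8 ⇒ no(WR_PORT)  {1A/1Mu/1Ld/1B | 2r 0w}
  5. MEM ⇒ go  {1A/1Mu/0Ld/1B | 0r 0w}
  6. ALU→r0 ⇒ no(RD_PORT)  {1A/1Mu/0Ld/1B | 0r 0w}

issued = [0, 1, 2, 5]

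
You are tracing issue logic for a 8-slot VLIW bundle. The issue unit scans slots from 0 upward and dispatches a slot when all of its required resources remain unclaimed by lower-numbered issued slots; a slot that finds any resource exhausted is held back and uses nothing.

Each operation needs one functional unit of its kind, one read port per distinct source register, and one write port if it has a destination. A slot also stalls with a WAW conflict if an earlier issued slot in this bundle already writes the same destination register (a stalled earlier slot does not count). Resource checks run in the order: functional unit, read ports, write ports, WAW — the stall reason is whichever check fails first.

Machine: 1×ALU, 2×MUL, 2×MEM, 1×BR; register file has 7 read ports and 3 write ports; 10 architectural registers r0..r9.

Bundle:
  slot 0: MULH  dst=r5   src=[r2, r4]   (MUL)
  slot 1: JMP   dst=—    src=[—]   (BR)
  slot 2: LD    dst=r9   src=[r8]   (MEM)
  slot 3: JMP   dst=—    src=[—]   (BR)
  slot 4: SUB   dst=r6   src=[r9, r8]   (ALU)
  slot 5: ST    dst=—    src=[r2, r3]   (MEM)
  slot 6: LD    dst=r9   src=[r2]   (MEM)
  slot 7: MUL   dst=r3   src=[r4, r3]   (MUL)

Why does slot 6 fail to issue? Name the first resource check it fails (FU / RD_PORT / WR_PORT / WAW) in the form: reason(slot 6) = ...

reason(slot 6) = FU

#0 MUL src=r2,r4 dispatched  <A:1 Mu:1 Ld:2 B:1 rd:5 wr:2>
#1 BR src=- dispatched  <A:1 Mu:1 Ld:2 B:0 rd:5 wr:2>
#2 MEM src=r8 dispatched  <A:1 Mu:1 Ld:1 B:0 rd:4 wr:1>
#3 BR src=- held:FU  <A:1 Mu:1 Ld:1 B:0 rd:4 wr:1>
#4 ALU src=r9,r8 dispatched  <A:0 Mu:1 Ld:1 B:0 rd:2 wr:0>
#5 MEM src=r2,r3 dispatched  <A:0 Mu:1 Ld:0 B:0 rd:0 wr:0>
#6 MEM src=r2 held:FU  <A:0 Mu:1 Ld:0 B:0 rd:0 wr:0>
#7 MUL src=r4,r3 held:RD_PORT  <A:0 Mu:1 Ld:0 B:0 rd:0 wr:0>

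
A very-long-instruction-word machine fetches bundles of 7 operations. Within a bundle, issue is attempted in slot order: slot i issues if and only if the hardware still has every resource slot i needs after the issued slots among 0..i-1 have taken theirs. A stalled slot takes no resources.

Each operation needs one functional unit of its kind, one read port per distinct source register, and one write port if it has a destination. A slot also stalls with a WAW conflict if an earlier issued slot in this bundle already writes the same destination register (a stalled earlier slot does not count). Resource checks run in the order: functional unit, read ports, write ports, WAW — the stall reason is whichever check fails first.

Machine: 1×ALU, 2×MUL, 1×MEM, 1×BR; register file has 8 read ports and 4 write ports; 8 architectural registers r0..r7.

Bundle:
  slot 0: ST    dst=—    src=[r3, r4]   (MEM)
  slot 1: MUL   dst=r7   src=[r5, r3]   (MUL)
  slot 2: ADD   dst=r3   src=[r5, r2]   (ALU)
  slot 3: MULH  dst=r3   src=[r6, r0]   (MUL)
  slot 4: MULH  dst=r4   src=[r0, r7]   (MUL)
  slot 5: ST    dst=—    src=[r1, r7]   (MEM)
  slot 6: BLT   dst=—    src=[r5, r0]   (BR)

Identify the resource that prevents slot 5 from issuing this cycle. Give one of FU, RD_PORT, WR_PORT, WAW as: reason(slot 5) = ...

reason(slot 5) = FU

slot 0 (MEM): ISSUE — free A1,Mu2,Ld0,B1 rp6 wp4
slot 1 (MUL): ISSUE — free A1,Mu1,Ld0,B1 rp4 wp3
slot 2 (ALU): ISSUE — free A0,Mu1,Ld0,B1 rp2 wp2
slot 3 (MUL): stall WAW — free A0,Mu1,Ld0,B1 rp2 wp2
slot 4 (MUL): ISSUE — free A0,Mu0,Ld0,B1 rp0 wp1
slot 5 (MEM): stall FU — free A0,Mu0,Ld0,B1 rp0 wp1
slot 6 (BR): stall RD_PORT — free A0,Mu0,Ld0,B1 rp0 wp1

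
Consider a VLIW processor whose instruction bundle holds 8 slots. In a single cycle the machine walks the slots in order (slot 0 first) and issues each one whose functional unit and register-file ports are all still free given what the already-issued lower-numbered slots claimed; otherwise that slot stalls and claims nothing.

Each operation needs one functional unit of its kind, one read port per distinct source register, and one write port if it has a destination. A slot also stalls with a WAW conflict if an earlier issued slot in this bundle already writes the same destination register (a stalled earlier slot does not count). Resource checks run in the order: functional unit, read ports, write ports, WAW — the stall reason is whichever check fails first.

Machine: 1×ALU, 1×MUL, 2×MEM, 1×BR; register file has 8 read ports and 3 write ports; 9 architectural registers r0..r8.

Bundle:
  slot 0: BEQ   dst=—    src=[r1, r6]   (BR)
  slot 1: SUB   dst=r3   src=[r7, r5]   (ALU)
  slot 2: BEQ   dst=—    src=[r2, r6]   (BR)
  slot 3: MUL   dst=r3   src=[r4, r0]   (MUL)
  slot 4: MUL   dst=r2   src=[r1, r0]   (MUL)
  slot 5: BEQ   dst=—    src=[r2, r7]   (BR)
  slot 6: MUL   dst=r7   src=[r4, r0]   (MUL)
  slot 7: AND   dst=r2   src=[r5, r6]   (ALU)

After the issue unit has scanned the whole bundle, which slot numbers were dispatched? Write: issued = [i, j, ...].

(0) want 1×BR +2rd +0wr — yes → AL1|MU1|ME2|BR0|rd6|wr3
(1) want 1×ALU +2rd +1wr — yes → AL0|MU1|ME2|BR0|rd4|wr2
(2) want 1×BR +2rd +0wr — FU → AL0|MU1|ME2|BR0|rd4|wr2
(3) want 1×MUL +2rd +1wr — WAW → AL0|MU1|ME2|BR0|rd4|wr2
(4) want 1×MUL +2rd +1wr — yes → AL0|MU0|ME2|BR0|rd2|wr1
(5) want 1×BR +2rd +0wr — FU → AL0|MU0|ME2|BR0|rd2|wr1
(6) want 1×MUL +2rd +1wr — FU → AL0|MU0|ME2|BR0|rd2|wr1
(7) want 1×ALU +2rd +1wr — FU → AL0|MU0|ME2|BR0|rd2|wr1

issued = [0, 1, 4]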